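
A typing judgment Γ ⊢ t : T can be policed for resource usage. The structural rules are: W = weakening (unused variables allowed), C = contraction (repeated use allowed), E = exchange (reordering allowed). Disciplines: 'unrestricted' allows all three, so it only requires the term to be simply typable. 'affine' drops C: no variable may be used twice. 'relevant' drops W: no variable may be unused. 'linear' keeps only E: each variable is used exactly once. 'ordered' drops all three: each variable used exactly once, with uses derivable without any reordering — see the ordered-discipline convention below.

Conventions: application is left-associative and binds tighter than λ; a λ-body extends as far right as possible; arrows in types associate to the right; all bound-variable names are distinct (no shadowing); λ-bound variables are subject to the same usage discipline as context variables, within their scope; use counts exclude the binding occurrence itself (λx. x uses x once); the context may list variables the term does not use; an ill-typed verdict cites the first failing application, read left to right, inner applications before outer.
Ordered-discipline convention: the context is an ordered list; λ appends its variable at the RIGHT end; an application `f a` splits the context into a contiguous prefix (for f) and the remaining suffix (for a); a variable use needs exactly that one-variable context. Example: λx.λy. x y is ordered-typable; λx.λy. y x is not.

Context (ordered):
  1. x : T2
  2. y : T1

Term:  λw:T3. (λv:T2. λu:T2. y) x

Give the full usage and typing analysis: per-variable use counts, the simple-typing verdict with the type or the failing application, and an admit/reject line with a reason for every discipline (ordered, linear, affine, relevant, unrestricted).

usage: x=1; y=1; w [bound]=0; v [bound]=0; u [bound]=0
uses in reading order: y, x
typing: ✓ — T3 -> T2 -> T1
ordered: ✗ — w, v, u never used (weakening)
linear: ✗ — w, v, u never used (weakening)
affine: ✓ — none of x, y, w, v, u used more than once
relevant: ✗ — w, v, u never used (weakening)
unrestricted: ✓ — simply typable at T3 -> T2 -> T1; W, C, E all held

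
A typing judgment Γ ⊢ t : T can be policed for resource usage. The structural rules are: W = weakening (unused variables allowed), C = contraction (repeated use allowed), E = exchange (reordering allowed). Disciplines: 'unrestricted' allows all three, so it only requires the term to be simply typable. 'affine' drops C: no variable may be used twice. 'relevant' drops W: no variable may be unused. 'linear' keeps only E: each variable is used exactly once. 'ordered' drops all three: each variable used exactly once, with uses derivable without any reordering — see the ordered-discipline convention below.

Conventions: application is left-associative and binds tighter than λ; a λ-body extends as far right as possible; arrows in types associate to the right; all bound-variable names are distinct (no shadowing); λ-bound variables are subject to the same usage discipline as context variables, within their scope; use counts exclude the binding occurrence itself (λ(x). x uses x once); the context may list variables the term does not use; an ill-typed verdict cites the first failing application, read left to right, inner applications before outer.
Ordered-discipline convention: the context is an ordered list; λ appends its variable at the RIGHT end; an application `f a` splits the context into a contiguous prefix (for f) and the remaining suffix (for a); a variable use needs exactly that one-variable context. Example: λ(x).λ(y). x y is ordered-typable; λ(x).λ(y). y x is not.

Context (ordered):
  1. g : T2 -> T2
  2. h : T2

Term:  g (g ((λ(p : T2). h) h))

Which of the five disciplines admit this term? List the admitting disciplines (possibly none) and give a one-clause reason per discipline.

admitting disciplines: unrestricted
usage: g=2; h=2; p [bound]=0
use order (left to right): g, g, h, h
typing: the term checks, with type T2
ordered ✗ (uses contraction: g ×2, h ×2; p never used (weakening))
linear ✗ (uses contraction: g ×2, h ×2; p never used (weakening))
affine ✗ (uses contraction: g ×2, h ×2)
relevant ✗ (p never used (weakening))
unrestricted ✓ (typability at T2 is all that's needed)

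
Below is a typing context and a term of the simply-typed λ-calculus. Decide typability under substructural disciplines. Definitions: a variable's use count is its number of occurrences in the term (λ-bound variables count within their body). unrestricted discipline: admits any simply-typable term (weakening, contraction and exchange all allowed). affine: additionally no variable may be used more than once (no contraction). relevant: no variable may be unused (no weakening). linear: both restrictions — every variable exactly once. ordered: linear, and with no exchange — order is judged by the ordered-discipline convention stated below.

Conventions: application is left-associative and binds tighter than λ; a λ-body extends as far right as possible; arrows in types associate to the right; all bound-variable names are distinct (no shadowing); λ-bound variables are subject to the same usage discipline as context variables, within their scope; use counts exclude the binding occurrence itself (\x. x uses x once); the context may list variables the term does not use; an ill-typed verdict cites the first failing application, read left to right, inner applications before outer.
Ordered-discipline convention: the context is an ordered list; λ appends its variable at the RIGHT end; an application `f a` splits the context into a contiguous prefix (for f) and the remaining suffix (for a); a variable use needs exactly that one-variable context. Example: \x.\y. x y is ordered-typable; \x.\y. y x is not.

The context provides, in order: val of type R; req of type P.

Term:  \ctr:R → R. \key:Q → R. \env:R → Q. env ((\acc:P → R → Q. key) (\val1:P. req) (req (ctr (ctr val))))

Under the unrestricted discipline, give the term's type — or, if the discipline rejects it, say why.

not well-typed under unrestricted — not simply typable
usage: val ×1, req ×2, ctr [bound] ×2, key [bound] ×1, env [bound] ×1, acc [bound] ×0, val1 [bound] ×0
order of uses: env, key, req, req, ctr, ctr, val
typing: ill-typed: an argument P → P mismatches the expected P → R → Q
summary: ordered ✗ | linear ✗ | affine ✗ | relevant ✗ | unrestricted ✗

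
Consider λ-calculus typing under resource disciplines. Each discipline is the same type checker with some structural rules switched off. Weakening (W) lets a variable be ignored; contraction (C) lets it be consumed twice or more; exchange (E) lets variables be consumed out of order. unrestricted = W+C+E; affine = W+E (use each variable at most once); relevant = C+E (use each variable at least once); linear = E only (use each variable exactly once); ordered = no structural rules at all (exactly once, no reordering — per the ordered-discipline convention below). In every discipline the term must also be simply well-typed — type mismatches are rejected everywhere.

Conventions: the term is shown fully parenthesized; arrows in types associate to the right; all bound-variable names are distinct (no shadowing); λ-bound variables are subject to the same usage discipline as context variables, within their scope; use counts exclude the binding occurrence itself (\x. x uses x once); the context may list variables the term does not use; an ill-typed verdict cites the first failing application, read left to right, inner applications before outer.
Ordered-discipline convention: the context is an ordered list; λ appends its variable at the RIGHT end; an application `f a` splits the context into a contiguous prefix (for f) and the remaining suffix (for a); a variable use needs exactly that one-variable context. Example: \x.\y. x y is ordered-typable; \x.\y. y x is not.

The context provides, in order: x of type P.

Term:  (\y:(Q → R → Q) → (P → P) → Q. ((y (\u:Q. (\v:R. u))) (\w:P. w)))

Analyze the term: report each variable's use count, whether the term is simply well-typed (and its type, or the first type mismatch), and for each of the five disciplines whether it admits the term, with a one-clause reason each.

counts: x=0; y (λ-bound)=1; u (λ-bound)=1; v (λ-bound)=0; w (λ-bound)=1
order of uses: y, u, w
typing: well-typed at ((Q → R → Q) → (P → P) → Q) → Q
ordered: ✗ — unused: x, v — weakening required
linear: ✗ — unused: x, v — weakening required
affine: ✓ — at most one use each (x, y, u, v, w)
relevant: ✗ — unused: x, v — weakening required
unrestricted: ✓ — well-typed at ((Q → R → Q) → (P → P) → Q) → Q; no restrictions here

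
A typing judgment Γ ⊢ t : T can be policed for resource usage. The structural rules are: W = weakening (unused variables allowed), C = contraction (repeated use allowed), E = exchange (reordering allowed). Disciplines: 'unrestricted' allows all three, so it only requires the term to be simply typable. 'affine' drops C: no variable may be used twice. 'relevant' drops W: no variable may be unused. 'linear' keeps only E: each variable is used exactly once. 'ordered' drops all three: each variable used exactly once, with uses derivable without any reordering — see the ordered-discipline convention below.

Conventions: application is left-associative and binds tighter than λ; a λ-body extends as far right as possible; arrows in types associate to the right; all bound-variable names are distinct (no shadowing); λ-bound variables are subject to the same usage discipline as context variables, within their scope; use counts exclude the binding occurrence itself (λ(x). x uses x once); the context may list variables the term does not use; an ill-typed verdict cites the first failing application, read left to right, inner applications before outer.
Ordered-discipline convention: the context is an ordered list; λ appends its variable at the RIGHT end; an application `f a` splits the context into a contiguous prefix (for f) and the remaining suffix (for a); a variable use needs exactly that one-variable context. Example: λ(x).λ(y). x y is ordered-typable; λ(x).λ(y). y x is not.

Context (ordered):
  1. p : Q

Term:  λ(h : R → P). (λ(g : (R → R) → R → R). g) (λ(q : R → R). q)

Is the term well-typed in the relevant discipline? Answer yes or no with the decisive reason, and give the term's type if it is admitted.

no — unused: p, h — weakening required
use counts: p: 0, h (bound): 0, g (bound): 1, q (bound): 1
order of uses: g, q
typing: the term checks, with type (R → P) → (R → R) → R → R
all disciplines: ordered ✗ · linear ✗ · affine ✓ · relevant ✗ · unrestricted ✓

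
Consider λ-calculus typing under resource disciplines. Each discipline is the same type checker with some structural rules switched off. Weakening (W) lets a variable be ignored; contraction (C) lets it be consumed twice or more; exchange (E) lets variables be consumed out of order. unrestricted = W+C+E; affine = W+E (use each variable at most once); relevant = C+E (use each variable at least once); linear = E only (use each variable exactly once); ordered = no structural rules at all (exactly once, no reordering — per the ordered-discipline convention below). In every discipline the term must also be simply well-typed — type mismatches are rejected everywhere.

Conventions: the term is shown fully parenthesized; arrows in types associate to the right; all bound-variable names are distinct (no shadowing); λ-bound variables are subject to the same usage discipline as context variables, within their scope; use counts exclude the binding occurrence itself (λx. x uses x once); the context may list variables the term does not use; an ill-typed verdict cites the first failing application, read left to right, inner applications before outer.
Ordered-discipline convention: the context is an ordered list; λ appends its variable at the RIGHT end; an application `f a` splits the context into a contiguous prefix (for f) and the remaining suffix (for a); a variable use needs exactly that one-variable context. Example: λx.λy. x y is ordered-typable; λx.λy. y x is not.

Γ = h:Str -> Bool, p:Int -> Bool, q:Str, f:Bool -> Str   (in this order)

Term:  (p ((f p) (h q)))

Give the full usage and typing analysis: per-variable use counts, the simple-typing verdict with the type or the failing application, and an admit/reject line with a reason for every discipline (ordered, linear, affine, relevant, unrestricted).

usage: h: 1; p: 2; q: 1; f: 1
uses in reading order: p, f, p, h, q
typing: ill-typed: argument of type Int -> Bool where Bool is required
ordered: ✗ — the type mismatch rejects it
linear: ✗ — not simply typable
affine: ✗ — fails simple typing
relevant: ✗ — a type mismatch blocks all five
unrestricted: ✗ — the type mismatch rejects it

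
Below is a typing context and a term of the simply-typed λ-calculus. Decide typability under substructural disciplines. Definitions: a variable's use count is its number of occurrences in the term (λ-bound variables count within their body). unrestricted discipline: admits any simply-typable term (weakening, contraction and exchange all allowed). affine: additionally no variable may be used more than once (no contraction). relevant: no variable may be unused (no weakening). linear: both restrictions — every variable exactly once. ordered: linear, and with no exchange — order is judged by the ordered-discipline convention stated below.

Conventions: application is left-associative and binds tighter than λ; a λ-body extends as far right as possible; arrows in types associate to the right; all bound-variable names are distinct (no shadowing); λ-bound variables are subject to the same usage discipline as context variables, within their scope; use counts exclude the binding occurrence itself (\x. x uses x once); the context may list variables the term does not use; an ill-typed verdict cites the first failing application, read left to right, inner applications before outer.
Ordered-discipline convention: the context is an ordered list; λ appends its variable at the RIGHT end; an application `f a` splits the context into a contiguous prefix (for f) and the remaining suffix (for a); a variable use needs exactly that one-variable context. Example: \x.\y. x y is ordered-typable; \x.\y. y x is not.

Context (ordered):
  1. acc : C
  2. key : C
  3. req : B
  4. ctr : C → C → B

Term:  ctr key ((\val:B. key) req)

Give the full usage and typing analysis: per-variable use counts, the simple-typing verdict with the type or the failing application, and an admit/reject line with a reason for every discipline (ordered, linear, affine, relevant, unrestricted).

counts: acc: 0×; key: 2×; req: 1×; ctr: 1×; val (λ-bound): 0×
order of uses: ctr, key, key, req
typing: well-typed at B
ordered: ✗ — repeated use of key ×2; acc, val never used (weakening)
linear: ✗ — repeated use of key ×2; acc, val never used (weakening)
affine: ✗ — repeated use of key ×2
relevant: ✗ — acc, val never used (weakening)
unrestricted: ✓ — type-checks (B) and nothing is barred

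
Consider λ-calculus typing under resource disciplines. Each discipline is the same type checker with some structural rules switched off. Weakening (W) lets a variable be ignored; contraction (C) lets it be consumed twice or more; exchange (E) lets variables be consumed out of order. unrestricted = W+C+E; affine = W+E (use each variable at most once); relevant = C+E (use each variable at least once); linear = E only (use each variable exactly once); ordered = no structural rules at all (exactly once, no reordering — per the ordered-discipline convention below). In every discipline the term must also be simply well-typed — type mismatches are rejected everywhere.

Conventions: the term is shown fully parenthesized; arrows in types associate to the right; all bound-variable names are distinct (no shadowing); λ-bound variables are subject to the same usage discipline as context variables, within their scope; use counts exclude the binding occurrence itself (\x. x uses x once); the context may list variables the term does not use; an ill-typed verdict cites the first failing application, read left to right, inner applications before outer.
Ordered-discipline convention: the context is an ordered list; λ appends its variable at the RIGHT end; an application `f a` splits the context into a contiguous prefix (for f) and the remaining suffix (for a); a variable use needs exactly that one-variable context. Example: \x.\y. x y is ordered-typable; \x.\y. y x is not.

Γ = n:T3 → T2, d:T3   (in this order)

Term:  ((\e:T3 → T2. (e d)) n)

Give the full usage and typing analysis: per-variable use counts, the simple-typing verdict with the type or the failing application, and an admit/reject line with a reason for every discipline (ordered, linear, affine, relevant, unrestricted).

use counts: n: 1×, d: 1×, e (λ-bound): 1×
uses in reading order: e, d, n
typing: well-typed at T2
ordered: ✗, needs exchange: uses follow e, d, n
linear: ✓, each of n, d, e used exactly once
affine: ✓, at most one use each (n, d, e)
relevant: ✓, at least one use each (n, d, e)
unrestricted: ✓, simply typable at T2; W, C, E all held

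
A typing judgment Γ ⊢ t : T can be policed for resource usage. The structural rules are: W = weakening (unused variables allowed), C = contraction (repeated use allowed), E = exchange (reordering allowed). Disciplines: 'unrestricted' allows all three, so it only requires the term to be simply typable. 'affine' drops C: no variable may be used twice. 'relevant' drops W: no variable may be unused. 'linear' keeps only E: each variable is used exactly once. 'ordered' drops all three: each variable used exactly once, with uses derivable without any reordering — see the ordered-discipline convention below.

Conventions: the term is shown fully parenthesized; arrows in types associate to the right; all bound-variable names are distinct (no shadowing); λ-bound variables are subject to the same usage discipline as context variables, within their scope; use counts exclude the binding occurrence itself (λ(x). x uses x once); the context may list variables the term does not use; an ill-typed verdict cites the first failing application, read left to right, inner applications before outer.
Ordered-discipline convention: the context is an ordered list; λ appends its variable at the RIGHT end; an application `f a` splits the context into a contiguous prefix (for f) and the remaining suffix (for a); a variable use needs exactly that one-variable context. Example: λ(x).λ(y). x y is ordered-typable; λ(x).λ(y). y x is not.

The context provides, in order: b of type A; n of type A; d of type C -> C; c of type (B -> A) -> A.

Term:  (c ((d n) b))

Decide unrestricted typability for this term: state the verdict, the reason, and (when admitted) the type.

no — fails simple typing
variable uses: b: 1; n: 1; d: 1; c: 1
order of uses: c, d, n, b
typing: ill-typed: an argument A mismatches the expected C
per-discipline verdicts: ordered ✗; linear ✗; affine ✗; relevant ✗; unrestricted ✗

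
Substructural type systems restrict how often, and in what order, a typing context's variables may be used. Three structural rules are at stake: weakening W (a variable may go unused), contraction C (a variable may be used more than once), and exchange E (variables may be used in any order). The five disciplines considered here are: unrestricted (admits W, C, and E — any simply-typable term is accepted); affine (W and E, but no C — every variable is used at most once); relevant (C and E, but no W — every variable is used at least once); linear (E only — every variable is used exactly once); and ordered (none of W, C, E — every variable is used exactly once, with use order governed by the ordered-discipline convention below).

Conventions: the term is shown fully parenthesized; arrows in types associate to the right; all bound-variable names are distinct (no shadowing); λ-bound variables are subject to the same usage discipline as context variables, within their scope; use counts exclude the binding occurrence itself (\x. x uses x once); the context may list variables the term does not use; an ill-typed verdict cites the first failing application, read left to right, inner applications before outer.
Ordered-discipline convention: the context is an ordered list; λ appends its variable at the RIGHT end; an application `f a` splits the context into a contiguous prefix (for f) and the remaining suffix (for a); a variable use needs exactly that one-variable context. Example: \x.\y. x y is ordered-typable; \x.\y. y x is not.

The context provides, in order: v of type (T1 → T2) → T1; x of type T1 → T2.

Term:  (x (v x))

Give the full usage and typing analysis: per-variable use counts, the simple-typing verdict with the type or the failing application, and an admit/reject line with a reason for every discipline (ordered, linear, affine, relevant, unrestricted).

use counts: v ×1, x ×2
uses in reading order: x, v, x
typing: the term checks, with type T2
ordered ✗ (needs contraction — x ×2)
linear ✗ (needs contraction — x ×2)
affine ✗ (needs contraction — x ×2)
relevant ✓ (every one of v, x appears)
unrestricted ✓ (well-typed at T2; no restrictions here)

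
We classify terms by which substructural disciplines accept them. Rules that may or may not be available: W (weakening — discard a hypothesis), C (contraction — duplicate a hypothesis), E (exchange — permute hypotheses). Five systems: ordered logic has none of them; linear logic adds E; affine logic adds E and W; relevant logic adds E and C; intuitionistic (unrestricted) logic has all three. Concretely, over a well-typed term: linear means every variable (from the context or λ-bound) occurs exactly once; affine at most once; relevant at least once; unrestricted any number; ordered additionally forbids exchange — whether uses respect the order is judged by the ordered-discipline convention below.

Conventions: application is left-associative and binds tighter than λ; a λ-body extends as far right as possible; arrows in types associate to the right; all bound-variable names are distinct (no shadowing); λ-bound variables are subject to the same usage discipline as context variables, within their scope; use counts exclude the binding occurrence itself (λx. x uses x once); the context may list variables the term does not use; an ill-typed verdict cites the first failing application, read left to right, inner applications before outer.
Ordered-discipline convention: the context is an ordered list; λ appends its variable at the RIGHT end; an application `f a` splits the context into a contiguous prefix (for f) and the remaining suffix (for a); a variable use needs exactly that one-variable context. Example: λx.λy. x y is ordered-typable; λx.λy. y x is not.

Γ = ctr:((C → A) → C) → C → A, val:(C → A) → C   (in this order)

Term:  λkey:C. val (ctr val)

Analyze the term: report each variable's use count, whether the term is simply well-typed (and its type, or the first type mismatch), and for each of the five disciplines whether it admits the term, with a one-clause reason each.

variable uses: ctr: 1; val: 2; key (bound): 0
use order (left to right): val, ctr, val
typing: ✓ — C → C
ordered: ✗ — uses contraction: val ×2; needs weakening: key unused
linear: ✗ — uses contraction: val ×2; needs weakening: key unused
affine: ✗ — uses contraction: val ×2
relevant: ✗ — needs weakening: key unused
unrestricted: ✓ — typability at C → C is all that's needed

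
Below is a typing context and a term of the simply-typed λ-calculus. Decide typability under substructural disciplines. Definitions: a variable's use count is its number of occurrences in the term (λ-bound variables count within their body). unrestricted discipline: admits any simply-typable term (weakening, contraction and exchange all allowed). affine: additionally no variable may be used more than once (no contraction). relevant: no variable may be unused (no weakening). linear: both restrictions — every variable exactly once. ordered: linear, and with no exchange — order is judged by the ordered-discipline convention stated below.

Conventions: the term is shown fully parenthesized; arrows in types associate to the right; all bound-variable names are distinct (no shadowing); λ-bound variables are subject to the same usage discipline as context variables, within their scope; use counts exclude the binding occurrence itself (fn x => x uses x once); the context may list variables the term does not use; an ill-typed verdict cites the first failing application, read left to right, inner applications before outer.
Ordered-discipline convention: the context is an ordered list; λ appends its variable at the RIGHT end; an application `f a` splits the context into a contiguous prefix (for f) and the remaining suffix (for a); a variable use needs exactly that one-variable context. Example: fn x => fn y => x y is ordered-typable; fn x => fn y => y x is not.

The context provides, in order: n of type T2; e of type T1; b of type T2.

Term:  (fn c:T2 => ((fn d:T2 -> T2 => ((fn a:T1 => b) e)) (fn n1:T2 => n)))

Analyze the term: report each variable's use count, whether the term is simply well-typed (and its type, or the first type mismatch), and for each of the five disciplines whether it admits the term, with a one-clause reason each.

usage: n: 1; e: 1; b: 1; c (bound): 0; d (bound): 0; a (bound): 0; n1 (bound): 0
uses in reading order: b, e, n
typing: the term checks, with type T2 -> T2
ordered: ✗, unused: c, d, a, n1 — weakening required
linear: ✗, unused: c, d, a, n1 — weakening required
affine: ✓, no duplicate uses among n, e, b, c, d, a, n1
relevant: ✗, unused: c, d, a, n1 — weakening required
unrestricted: ✓, simply typable at T2 -> T2; W, C, E all held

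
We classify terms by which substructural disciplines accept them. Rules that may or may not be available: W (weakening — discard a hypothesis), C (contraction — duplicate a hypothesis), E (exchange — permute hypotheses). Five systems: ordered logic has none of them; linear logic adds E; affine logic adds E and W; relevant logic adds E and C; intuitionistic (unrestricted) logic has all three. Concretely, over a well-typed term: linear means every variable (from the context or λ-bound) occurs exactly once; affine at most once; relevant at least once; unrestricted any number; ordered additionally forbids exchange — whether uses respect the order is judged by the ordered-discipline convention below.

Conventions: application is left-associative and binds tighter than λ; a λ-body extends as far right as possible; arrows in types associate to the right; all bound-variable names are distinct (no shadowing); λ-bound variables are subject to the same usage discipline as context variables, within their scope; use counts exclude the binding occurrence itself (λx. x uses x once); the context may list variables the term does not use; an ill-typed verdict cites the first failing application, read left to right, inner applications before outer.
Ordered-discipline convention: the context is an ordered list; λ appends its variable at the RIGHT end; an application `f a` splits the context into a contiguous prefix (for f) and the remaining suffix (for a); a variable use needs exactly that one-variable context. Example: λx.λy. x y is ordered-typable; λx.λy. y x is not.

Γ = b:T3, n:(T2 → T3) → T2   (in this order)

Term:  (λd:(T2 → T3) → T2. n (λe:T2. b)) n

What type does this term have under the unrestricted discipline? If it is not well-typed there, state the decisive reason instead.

term : T2
usage: b: 1×, n: 2×, d (bound): 0×, e (bound): 0×
uses in reading order: n, b, n
typing: the term checks, with type T2
summary: ordered ✗ | linear ✗ | affine ✗ | relevant ✗ | unrestricted ✓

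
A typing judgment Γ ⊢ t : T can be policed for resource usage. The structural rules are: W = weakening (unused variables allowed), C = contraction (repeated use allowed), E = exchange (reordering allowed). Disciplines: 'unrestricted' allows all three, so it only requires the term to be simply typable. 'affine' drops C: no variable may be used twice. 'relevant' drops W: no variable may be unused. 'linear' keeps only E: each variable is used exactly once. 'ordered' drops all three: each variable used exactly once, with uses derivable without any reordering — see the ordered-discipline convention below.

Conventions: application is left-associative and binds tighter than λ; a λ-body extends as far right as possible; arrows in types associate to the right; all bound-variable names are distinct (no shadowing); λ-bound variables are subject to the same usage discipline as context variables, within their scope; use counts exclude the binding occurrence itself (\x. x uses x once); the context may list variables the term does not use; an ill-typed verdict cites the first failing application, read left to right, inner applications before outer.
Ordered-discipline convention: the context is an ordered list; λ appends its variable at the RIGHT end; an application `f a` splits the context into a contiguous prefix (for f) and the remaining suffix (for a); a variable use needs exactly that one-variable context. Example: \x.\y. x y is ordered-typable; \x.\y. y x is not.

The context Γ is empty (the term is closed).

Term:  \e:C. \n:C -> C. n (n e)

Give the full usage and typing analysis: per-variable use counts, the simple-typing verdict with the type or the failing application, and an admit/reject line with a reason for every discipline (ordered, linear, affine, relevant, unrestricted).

use counts: e [bound]: 1, n [bound]: 2
use order (left to right): n, n, e
typing: ✓ — C -> (C -> C) -> C
ordered: ✗, repeated use of n ×2
linear: ✗, repeated use of n ×2
affine: ✗, repeated use of n ×2
relevant: ✓, e, n: all used, weakening unneeded
unrestricted: ✓, typability at C -> (C -> C) -> C is all that's needed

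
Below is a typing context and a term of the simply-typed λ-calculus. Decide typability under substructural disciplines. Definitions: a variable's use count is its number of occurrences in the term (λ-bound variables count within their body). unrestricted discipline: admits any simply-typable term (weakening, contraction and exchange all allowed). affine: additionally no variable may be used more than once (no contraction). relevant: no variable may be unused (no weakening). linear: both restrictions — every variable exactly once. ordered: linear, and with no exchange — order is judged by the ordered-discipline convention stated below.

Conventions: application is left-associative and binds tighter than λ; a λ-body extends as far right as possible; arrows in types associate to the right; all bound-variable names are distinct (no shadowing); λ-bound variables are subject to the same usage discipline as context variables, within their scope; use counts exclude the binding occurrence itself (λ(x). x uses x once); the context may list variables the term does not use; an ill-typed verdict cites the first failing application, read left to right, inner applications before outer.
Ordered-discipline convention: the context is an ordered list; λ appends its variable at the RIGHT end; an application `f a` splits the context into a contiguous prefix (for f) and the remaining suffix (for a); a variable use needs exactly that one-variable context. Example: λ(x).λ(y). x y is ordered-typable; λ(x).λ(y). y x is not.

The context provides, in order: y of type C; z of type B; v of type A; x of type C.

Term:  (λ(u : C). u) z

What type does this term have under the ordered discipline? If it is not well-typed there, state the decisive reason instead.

not well-typed under ordered — a type mismatch blocks all five
variable uses: y=0; z=1; v=0; x=0; u (λ-bound)=1
left-to-right use order: u, z
typing: ill-typed: an argument B mismatches the expected C
per-discipline verdicts: ordered ✗ · linear ✗ · affine ✗ · relevant ✗ · unrestricted ✗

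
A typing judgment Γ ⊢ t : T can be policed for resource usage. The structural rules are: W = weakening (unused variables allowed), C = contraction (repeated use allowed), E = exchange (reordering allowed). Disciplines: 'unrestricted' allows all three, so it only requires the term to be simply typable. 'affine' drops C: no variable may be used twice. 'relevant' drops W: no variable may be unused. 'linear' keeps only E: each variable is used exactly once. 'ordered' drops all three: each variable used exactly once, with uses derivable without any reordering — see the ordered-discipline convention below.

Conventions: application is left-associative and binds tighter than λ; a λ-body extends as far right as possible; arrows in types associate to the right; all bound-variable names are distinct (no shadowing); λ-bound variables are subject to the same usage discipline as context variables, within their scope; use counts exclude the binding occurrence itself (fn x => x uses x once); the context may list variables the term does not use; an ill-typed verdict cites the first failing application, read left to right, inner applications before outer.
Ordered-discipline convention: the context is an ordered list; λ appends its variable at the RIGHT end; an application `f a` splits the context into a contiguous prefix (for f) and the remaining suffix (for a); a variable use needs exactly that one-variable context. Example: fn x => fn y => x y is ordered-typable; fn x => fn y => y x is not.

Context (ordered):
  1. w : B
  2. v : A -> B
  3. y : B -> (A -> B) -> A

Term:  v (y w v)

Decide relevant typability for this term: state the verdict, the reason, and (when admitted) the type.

yes — none of w, v, y goes unused; term : B
variable uses: w: 1; v: 2; y: 1
left-to-right use order: v, y, w, v
typing: the term checks, with type B
across the five disciplines: ordered ✗; linear ✗; affine ✗; relevant ✓; unrestricted ✓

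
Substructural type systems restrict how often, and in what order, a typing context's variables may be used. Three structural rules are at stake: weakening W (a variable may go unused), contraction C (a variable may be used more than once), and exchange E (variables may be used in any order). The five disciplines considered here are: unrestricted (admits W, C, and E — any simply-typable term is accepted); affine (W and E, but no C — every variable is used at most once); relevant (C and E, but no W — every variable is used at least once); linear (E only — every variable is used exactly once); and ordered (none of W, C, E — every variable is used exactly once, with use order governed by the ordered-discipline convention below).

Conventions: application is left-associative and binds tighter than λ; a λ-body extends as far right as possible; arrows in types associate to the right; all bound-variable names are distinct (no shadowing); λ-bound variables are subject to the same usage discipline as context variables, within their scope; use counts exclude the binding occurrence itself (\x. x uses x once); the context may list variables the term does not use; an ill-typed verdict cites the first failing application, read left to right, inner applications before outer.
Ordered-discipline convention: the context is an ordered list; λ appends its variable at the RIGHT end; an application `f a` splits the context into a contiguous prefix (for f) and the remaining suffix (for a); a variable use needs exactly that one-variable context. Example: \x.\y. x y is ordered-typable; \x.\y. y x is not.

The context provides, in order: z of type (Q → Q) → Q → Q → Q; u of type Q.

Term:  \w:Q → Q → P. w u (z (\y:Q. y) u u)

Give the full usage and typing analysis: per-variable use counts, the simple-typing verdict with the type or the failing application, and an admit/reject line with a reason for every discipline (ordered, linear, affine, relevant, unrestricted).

variable uses: z: 1; u: 3; w (bound): 1; y (bound): 1
uses in reading order: w, u, z, y, u, u
typing: well-typed at (Q → Q → P) → P
ordered ✗ (uses contraction: u ×3)
linear ✗ (uses contraction: u ×3)
affine ✗ (uses contraction: u ×3)
relevant ✓ (none of z, u, w, y goes unused)
unrestricted ✓ (well-typed at (Q → Q → P) → P; no restrictions here)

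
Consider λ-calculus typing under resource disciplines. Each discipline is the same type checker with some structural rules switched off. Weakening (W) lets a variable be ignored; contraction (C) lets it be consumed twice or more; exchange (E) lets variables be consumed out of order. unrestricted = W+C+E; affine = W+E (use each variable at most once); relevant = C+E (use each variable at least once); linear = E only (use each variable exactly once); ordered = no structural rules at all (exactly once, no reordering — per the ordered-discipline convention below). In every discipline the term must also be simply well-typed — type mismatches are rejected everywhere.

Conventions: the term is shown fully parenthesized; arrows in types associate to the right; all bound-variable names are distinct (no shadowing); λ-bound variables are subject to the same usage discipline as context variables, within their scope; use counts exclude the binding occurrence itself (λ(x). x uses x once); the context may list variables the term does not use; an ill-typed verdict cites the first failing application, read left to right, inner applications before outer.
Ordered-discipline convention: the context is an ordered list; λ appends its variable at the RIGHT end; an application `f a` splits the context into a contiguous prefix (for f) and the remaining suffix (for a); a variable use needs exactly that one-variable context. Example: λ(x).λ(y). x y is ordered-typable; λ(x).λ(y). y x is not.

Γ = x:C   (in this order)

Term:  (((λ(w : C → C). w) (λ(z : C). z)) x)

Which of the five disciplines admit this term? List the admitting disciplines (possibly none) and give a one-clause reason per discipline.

accepted by: ordered, linear, affine, relevant, unrestricted
usage: x: 1, w (bound): 1, z (bound): 1
use order (left to right): w, z, x
typing: the term checks, with type C
ordered ✓ (x, w, z: once each, no exchange needed)
linear ✓ (each of x, w, z used exactly once)
affine ✓ (at most one use each (x, w, z))
relevant ✓ (every one of x, w, z appears)
unrestricted ✓ (typability at C is all that's needed)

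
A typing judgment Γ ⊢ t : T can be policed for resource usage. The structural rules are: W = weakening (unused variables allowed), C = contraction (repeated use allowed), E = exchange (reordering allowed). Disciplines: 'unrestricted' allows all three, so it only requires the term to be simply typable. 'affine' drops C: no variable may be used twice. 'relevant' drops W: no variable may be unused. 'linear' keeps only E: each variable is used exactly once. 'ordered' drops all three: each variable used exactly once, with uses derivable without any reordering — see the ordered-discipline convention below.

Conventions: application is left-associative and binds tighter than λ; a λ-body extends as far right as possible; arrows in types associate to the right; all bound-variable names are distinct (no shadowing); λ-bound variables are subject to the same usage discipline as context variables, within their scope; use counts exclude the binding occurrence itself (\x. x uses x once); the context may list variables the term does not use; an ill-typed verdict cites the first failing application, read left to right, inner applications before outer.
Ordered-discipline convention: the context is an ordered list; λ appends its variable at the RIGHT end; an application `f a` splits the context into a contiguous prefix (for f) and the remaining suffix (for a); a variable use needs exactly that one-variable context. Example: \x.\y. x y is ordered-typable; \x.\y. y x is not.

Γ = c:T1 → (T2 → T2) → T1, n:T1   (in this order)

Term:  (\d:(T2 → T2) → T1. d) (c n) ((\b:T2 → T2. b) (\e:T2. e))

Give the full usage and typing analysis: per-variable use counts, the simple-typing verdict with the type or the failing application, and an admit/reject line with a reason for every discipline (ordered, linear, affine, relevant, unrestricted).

usage: c: 1; n: 1; d [bound]: 1; b [bound]: 1; e [bound]: 1
order of uses: d, c, n, b, e
typing: well-typed at T1
ordered: ✓, single-use (c, n, d, b, e), ordered derivation ok
linear: ✓, c, n, d, b, e: one use apiece
affine: ✓, c, n, d, b, e: no repeats, contraction unneeded
relevant: ✓, at least one use each (c, n, d, b, e)
unrestricted: ✓, typability at T1 is all that's needed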